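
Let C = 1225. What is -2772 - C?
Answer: -3997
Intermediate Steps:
-2772 - C = -2772 - 1*1225 = -2772 - 1225 = -3997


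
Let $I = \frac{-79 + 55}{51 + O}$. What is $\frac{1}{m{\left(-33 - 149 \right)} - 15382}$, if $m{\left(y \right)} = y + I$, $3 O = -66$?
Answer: $- \frac{29}{451380} \approx -6.4247 \cdot 10^{-5}$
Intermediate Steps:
$O = -22$ ($O = \frac{1}{3} \left(-66\right) = -22$)
$I = - \frac{24}{29}$ ($I = \frac{-79 + 55}{51 - 22} = - \frac{24}{29} \approx -0.82759$)
$m{\left(y \right)} = - \frac{24}{29} + y$ ($m{\left(y \right)} = y - \frac{24}{29} = - \frac{24}{29} + y$)
$\frac{1}{m{\left(-33 - 149 \right)} - 15382} = \frac{1}{\left(- \frac{24}{29} - 182\right) - 15382} = \frac{1}{- \frac{5302}{29} - 15382} = \frac{1}{- \frac{451380}{29}} = - \frac{29}{451380}$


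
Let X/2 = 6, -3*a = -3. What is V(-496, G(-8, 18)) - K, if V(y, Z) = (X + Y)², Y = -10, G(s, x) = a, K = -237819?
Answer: 237823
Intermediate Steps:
a = 1 (a = -⅓*(-3) = 1)
G(s, x) = 1
X = 12 (X = 2*6 = 12)
V(y, Z) = 4 (V(y, Z) = (12 - 10)² = 2² = 4)
V(-496, G(-8, 18)) - K = 4 - 1*(-237819) = 4 + 237819 = 237823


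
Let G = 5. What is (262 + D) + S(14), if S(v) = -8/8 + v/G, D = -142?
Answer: 609/5 ≈ 121.80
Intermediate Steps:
S(v) = -1 + v/5 (S(v) = -8/8 + v/5 = -8*1/8 + v*(1/5) = -1 + v/5)
(262 + D) + S(14) = (262 - 142) + (-1 + (1/5)*14) = 120 + (-1 + 14/5) = 120 + 9/5 = 609/5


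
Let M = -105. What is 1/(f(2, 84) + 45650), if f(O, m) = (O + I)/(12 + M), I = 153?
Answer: 3/136945 ≈ 2.1907e-5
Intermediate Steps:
f(O, m) = -51/31 - O/93 (f(O, m) = (O + 153)/(12 - 105) = (153 + O)/(-93) = (153 + O)*(-1/93) = -51/31 - O/93)
1/(f(2, 84) + 45650) = 1/((-51/31 - 1/93*2) + 45650) = 1/((-51/31 - 2/93) + 45650) = 1/(-5/3 + 45650) = 1/(136945/3) = 3/136945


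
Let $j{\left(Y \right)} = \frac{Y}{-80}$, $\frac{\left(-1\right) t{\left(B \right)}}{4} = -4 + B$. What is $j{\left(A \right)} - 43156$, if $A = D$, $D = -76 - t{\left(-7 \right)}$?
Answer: $- \frac{86309}{2} \approx -43155.0$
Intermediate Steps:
$t{\left(B \right)} = 16 - 4 B$ ($t{\left(B \right)} = - 4 \left(-4 + B\right) = 16 - 4 B$)
$D = -120$ ($D = -76 - \left(16 - -28\right) = -76 - \left(16 + 28\right) = -76 - 44 = -120$)
$A = -120$
$j{\left(Y \right)} = - \frac{Y}{80}$ ($j{\left(Y \right)} = Y \left(- \frac{1}{80}\right) = - \frac{Y}{80}$)
$j{\left(A \right)} - 43156 = \left(- \frac{1}{80}\right) \left(-120\right) - 43156 = \frac{3}{2} - 43156 = - \frac{86309}{2}$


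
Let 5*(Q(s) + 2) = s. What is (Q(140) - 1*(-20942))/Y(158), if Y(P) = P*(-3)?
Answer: -10484/237 ≈ -44.236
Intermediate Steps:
Q(s) = -2 + s/5
Y(P) = -3*P
(Q(140) - 1*(-20942))/Y(158) = ((-2 + (⅕)*140) - 1*(-20942))/((-3*158)) = ((-2 + 28) + 20942)/(-474) = (26 + 20942)*(-1/474) = 20968*(-1/474) = -10484/237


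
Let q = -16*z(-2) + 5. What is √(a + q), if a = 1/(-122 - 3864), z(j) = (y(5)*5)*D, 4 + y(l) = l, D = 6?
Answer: I*√7546897086/3986 ≈ 21.794*I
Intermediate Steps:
y(l) = -4 + l
z(j) = 30 (z(j) = ((-4 + 5)*5)*6 = (1*5)*6 = 5*6 = 30)
q = -475 (q = -16*30 + 5 = -480 + 5 = -475)
a = -1/3986 (a = 1/(-3986) = -1/3986 ≈ -0.00025088)
√(a + q) = √(-1/3986 - 475) = √(-1893351/3986) = I*√7546897086/3986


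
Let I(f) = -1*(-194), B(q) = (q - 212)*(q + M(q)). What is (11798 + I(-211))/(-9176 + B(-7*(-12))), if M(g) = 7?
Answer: -1499/2603 ≈ -0.57587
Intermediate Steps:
B(q) = (-212 + q)*(7 + q) (B(q) = (q - 212)*(q + 7) = (-212 + q)*(7 + q))
I(f) = 194
(11798 + I(-211))/(-9176 + B(-7*(-12))) = (11798 + 194)/(-9176 + (-1484 + (-7*(-12))**2 - (-1435)*(-12))) = 11992/(-9176 + (-1484 + 84**2 - 205*84)) = 11992/(-9176 + (-1484 + 7056 - 17220)) = 11992/(-9176 - 11648) = 11992/(-20824) = 11992*(-1/20824) = -1499/2603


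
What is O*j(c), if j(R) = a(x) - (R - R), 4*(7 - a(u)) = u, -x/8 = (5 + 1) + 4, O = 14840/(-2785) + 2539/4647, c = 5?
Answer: -111402657/862793 ≈ -129.12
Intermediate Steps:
O = -12378073/2588379 (O = 14840*(-1/2785) + 2539*(1/4647) = -2968/557 + 2539/4647 = -12378073/2588379 ≈ -4.7822)
x = -80 (x = -8*((5 + 1) + 4) = -8*(6 + 4) = -8*10 = -80)
a(u) = 7 - u/4
j(R) = 27 (j(R) = (7 - ¼*(-80)) - (R - R) = (7 + 20) - 1*0 = 27 + 0 = 27)
O*j(c) = -12378073/2588379*27 = -111402657/862793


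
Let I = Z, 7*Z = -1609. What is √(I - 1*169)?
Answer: 2*I*√4886/7 ≈ 19.971*I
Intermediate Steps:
Z = -1609/7 (Z = (⅐)*(-1609) = -1609/7 ≈ -229.86)
I = -1609/7 ≈ -229.86
√(I - 1*169) = √(-1609/7 - 1*169) = √(-1609/7 - 169) = √(-2792/7) = 2*I*√4886/7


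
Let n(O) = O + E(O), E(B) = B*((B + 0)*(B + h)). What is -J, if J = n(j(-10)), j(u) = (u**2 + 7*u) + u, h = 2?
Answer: -8820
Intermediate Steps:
j(u) = u**2 + 8*u
E(B) = B**2*(2 + B) (E(B) = B*((B + 0)*(B + 2)) = B*(B*(2 + B)) = B**2*(2 + B))
n(O) = O + O**2*(2 + O)
J = 8820 (J = (-10*(8 - 10))*(1 + (-10*(8 - 10))*(2 - 10*(8 - 10))) = (-10*(-2))*(1 + (-10*(-2))*(2 - 10*(-2))) = 20*(1 + 20*(2 + 20)) = 20*(1 + 20*22) = 20*(1 + 440) = 20*441 = 8820)
-J = -1*8820 = -8820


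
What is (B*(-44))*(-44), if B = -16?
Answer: -30976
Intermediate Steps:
(B*(-44))*(-44) = -16*(-44)*(-44) = 704*(-44) = -30976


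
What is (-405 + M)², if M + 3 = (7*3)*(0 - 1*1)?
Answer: 184041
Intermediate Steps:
M = -24 (M = -3 + (7*3)*(0 - 1*1) = -3 + 21*(0 - 1) = -3 + 21*(-1) = -3 - 21 = -24)
(-405 + M)² = (-405 - 24)² = (-429)² = 184041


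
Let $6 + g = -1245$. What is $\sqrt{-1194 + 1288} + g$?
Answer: $-1251 + \sqrt{94} \approx -1241.3$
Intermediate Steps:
$g = -1251$ ($g = -6 - 1245 = -1251$)
$\sqrt{-1194 + 1288} + g = \sqrt{-1194 + 1288} - 1251 = \sqrt{94} - 1251 = -1251 + \sqrt{94}$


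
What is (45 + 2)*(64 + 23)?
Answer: 4089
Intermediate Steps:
(45 + 2)*(64 + 23) = 47*87 = 4089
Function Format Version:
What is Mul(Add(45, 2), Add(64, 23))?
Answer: 4089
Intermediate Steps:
Mul(Add(45, 2), Add(64, 23)) = Mul(47, 87) = 4089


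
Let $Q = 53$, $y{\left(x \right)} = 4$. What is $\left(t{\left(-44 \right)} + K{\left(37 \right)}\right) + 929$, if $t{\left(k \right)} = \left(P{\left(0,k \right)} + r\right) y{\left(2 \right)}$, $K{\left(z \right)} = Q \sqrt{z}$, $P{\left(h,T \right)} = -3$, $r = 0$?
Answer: $917 + 53 \sqrt{37} \approx 1239.4$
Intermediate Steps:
$K{\left(z \right)} = 53 \sqrt{z}$
$t{\left(k \right)} = -12$ ($t{\left(k \right)} = \left(-3 + 0\right) 4 = \left(-3\right) 4 = -12$)
$\left(t{\left(-44 \right)} + K{\left(37 \right)}\right) + 929 = \left(-12 + 53 \sqrt{37}\right) + 929 = 917 + 53 \sqrt{37}$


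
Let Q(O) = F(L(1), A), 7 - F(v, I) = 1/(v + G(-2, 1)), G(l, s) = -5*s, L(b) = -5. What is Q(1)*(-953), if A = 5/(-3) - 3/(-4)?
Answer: -67663/10 ≈ -6766.3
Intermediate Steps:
A = -11/12 (A = 5*(-⅓) - 3*(-¼) = -5/3 + ¾ = -11/12 ≈ -0.91667)
F(v, I) = 7 - 1/(-5 + v) (F(v, I) = 7 - 1/(v - 5*1) = 7 - 1/(v - 5) = 7 - 1/(-5 + v))
Q(O) = 71/10 (Q(O) = (-36 + 7*(-5))/(-5 - 5) = (-36 - 35)/(-10) = -⅒*(-71) = 71/10)
Q(1)*(-953) = (71/10)*(-953) = -67663/10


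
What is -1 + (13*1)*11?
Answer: 142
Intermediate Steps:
-1 + (13*1)*11 = -1 + 13*11 = -1 + 143 = 142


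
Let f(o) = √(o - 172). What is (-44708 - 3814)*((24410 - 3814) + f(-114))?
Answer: -999359112 - 48522*I*√286 ≈ -9.9936e+8 - 8.2058e+5*I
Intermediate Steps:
f(o) = √(-172 + o)
(-44708 - 3814)*((24410 - 3814) + f(-114)) = (-44708 - 3814)*((24410 - 3814) + √(-172 - 114)) = -48522*(20596 + √(-286)) = -48522*(20596 + I*√286) = -999359112 - 48522*I*√286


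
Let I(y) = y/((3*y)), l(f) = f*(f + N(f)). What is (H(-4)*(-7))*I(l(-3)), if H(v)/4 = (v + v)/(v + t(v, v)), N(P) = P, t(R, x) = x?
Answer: -28/3 ≈ -9.3333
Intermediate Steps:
l(f) = 2*f**2 (l(f) = f*(f + f) = f*(2*f) = 2*f**2)
I(y) = 1/3 (I(y) = y*(1/(3*y)) = 1/3)
H(v) = 4 (H(v) = 4*((v + v)/(v + v)) = 4*((2*v)/((2*v))) = 4*((2*v)*(1/(2*v))) = 4*1 = 4)
(H(-4)*(-7))*I(l(-3)) = (4*(-7))*(1/3) = -28*1/3 = -28/3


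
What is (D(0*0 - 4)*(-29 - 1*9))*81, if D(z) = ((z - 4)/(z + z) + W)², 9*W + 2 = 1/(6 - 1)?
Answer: -49248/25 ≈ -1969.9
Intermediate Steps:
W = -⅕ (W = -2/9 + 1/(9*(6 - 1)) = -2/9 + (⅑)/5 = -2/9 + (⅑)*(⅕) = -2/9 + 1/45 = -⅕ ≈ -0.20000)
D(z) = (-⅕ + (-4 + z)/(2*z))² (D(z) = ((z - 4)/(z + z) - ⅕)² = ((-4 + z)/((2*z)) - ⅕)² = ((-4 + z)*(1/(2*z)) - ⅕)² = ((-4 + z)/(2*z) - ⅕)² = (-⅕ + (-4 + z)/(2*z))²)
(D(0*0 - 4)*(-29 - 1*9))*81 = (((-20 + 3*(0*0 - 4))²/(100*(0*0 - 4)²))*(-29 - 1*9))*81 = (((-20 + 3*(0 - 4))²/(100*(0 - 4)²))*(-29 - 9))*81 = (((1/100)*(-20 + 3*(-4))²/(-4)²)*(-38))*81 = (((1/100)*(1/16)*(-20 - 12)²)*(-38))*81 = (((1/100)*(1/16)*(-32)²)*(-38))*81 = (((1/100)*(1/16)*1024)*(-38))*81 = ((16/25)*(-38))*81 = -608/25*81 = -49248/25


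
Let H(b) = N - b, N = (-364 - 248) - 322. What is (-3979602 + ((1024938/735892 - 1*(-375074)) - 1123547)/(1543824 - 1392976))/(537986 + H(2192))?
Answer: -44176755861105441/5937365138546176 ≈ -7.4405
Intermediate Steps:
N = -934 (N = -612 - 322 = -934)
H(b) = -934 - b
(-3979602 + ((1024938/735892 - 1*(-375074)) - 1123547)/(1543824 - 1392976))/(537986 + H(2192)) = (-3979602 + ((1024938/735892 - 1*(-375074)) - 1123547)/(1543824 - 1392976))/(537986 + (-934 - 1*2192)) = (-3979602 + ((1024938*(1/735892) + 375074) - 1123547)/150848)/(537986 + (-934 - 2192)) = (-3979602 + ((512469/367946 + 375074) - 1123547)*(1/150848))/(537986 - 3126) = (-3979602 + (138007490473/367946 - 1123547)*(1/150848))/534860 = (-3979602 - 275397133989/367946*1/150848)*(1/534860) = (-3979602 - 275397133989/55503918208)*(1/534860) = -220883779305527205/55503918208*1/534860 = -44176755861105441/5937365138546176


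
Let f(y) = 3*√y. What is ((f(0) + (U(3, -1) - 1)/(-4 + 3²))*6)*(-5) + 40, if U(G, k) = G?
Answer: 28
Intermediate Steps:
((f(0) + (U(3, -1) - 1)/(-4 + 3²))*6)*(-5) + 40 = ((3*√0 + (3 - 1)/(-4 + 3²))*6)*(-5) + 40 = ((3*0 + 2/(-4 + 9))*6)*(-5) + 40 = ((0 + 2/5)*6)*(-5) + 40 = ((0 + 2*(⅕))*6)*(-5) + 40 = ((0 + ⅖)*6)*(-5) + 40 = ((⅖)*6)*(-5) + 40 = (12/5)*(-5) + 40 = -12 + 40 = 28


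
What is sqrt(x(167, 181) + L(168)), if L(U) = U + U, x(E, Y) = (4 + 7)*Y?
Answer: sqrt(2327) ≈ 48.239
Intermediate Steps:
x(E, Y) = 11*Y
L(U) = 2*U
sqrt(x(167, 181) + L(168)) = sqrt(11*181 + 2*168) = sqrt(1991 + 336) = sqrt(2327)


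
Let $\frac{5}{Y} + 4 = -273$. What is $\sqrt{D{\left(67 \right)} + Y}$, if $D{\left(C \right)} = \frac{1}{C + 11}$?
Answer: $\frac{i \sqrt{2441478}}{21606} \approx 0.072319 i$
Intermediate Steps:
$D{\left(C \right)} = \frac{1}{11 + C}$
$Y = - \frac{5}{277}$ ($Y = \frac{5}{-4 - 273} = \frac{5}{-277} = 5 \left(- \frac{1}{277}\right) = - \frac{5}{277} \approx -0.018051$)
$\sqrt{D{\left(67 \right)} + Y} = \sqrt{\frac{1}{11 + 67} - \frac{5}{277}} = \sqrt{\frac{1}{78} - \frac{5}{277}} = \sqrt{- \frac{113}{21606}} = \frac{i \sqrt{2441478}}{21606}$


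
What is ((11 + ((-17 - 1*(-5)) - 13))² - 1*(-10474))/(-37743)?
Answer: -10670/37743 ≈ -0.28270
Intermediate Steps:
((11 + ((-17 - 1*(-5)) - 13))² - 1*(-10474))/(-37743) = ((11 + ((-17 + 5) - 13))² + 10474)*(-1/37743) = ((11 + (-12 - 13))² + 10474)*(-1/37743) = ((11 - 25)² + 10474)*(-1/37743) = ((-14)² + 10474)*(-1/37743) = (196 + 10474)*(-1/37743) = 10670*(-1/37743) = -10670/37743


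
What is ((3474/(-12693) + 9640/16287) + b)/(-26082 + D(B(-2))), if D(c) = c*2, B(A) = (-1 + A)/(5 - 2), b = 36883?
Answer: -2541640410745/1797456186948 ≈ -1.4140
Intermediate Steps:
B(A) = -⅓ + A/3 (B(A) = (-1 + A)/3 = (-1 + A)*(⅓) = -⅓ + A/3)
D(c) = 2*c
((3474/(-12693) + 9640/16287) + b)/(-26082 + D(B(-2))) = ((3474/(-12693) + 9640/16287) + 36883)/(-26082 + 2*(-⅓ + (⅓)*(-2))) = ((3474*(-1/12693) + 9640*(1/16287)) + 36883)/(-26082 + 2*(-⅓ - ⅔)) = ((-1158/4231 + 9640/16287) + 36883)/(-26082 + 2*(-1)) = (21926494/68910297 + 36883)/(-26082 - 2) = (2541640410745/68910297)/(-26084) = (2541640410745/68910297)*(-1/26084) = -2541640410745/1797456186948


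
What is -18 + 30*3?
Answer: 72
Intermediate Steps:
-18 + 30*3 = -18 + 90 = 72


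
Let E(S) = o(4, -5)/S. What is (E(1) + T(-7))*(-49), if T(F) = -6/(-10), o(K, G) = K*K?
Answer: -4067/5 ≈ -813.40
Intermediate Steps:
o(K, G) = K**2
T(F) = 3/5 (T(F) = -6*(-1/10) = 3/5)
E(S) = 16/S (E(S) = 4**2/S = 16/S)
(E(1) + T(-7))*(-49) = (16/1 + 3/5)*(-49) = (16*1 + 3/5)*(-49) = (16 + 3/5)*(-49) = (83/5)*(-49) = -4067/5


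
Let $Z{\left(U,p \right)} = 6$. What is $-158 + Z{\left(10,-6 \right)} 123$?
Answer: $580$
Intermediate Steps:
$-158 + Z{\left(10,-6 \right)} 123 = -158 + 6 \cdot 123 = -158 + 738 = 580$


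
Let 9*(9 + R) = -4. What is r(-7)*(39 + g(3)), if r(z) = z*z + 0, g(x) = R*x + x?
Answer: 2009/3 ≈ 669.67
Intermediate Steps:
R = -85/9 (R = -9 + (⅑)*(-4) = -9 - 4/9 = -85/9 ≈ -9.4444)
g(x) = -76*x/9 (g(x) = -85*x/9 + x = -76*x/9)
r(z) = z² (r(z) = z² + 0 = z²)
r(-7)*(39 + g(3)) = (-7)²*(39 - 76/9*3) = 49*(39 - 76/3) = 49*(41/3) = 2009/3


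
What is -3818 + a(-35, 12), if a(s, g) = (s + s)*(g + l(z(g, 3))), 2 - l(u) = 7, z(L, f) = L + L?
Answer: -4308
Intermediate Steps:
z(L, f) = 2*L
l(u) = -5 (l(u) = 2 - 1*7 = 2 - 7 = -5)
a(s, g) = 2*s*(-5 + g) (a(s, g) = (s + s)*(g - 5) = (2*s)*(-5 + g) = 2*s*(-5 + g))
-3818 + a(-35, 12) = -3818 + 2*(-35)*(-5 + 12) = -3818 + 2*(-35)*7 = -3818 - 490 = -4308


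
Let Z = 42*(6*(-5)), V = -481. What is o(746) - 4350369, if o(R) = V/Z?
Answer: -5481464459/1260 ≈ -4.3504e+6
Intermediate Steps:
Z = -1260 (Z = 42*(-30) = -1260)
o(R) = 481/1260 (o(R) = -481/(-1260) = -481*(-1/1260) = 481/1260)
o(746) - 4350369 = 481/1260 - 4350369 = -5481464459/1260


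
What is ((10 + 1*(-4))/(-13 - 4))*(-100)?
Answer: 600/17 ≈ 35.294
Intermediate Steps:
((10 + 1*(-4))/(-13 - 4))*(-100) = ((10 - 4)/(-17))*(-100) = (6*(-1/17))*(-100) = -6/17*(-100) = 600/17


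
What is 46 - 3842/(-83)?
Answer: 7660/83 ≈ 92.289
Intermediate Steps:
46 - 3842/(-83) = 46 - 3842*(-1)/83 = 46 - 34*(-113/83) = 46 + 3842/83 = 7660/83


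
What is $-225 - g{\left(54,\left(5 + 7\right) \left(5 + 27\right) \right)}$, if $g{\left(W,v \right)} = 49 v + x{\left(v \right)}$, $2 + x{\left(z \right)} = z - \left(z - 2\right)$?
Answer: $-19041$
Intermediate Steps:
$x{\left(z \right)} = 0$ ($x{\left(z \right)} = -2 + \left(z - \left(z - 2\right)\right) = -2 + \left(z - \left(-2 + z\right)\right) = -2 + 2 = 0$)
$g{\left(W,v \right)} = 49 v$ ($g{\left(W,v \right)} = 49 v + 0 = 49 v$)
$-225 - g{\left(54,\left(5 + 7\right) \left(5 + 27\right) \right)} = -225 - 49 \left(5 + 7\right) \left(5 + 27\right) = -225 - 49 \cdot 12 \cdot 32 = -225 - 49 \cdot 384 = -225 - 18816 = -19041$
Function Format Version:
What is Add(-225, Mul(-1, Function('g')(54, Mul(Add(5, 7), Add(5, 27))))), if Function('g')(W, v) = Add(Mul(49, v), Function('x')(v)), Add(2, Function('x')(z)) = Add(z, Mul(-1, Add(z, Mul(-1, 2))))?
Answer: -19041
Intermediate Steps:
Function('x')(z) = 0 (Function('x')(z) = Add(-2, Add(z, Mul(-1, Add(z, Mul(-1, 2))))) = Add(-2, Add(z, Mul(-1, Add(z, -2)))) = Add(-2, Add(z, Mul(-1, Add(-2, z)))) = Add(-2, Add(z, Add(2, Mul(-1, z)))) = Add(-2, 2) = 0)
Function('g')(W, v) = Mul(49, v) (Function('g')(W, v) = Add(Mul(49, v), 0) = Mul(49, v))
Add(-225, Mul(-1, Function('g')(54, Mul(Add(5, 7), Add(5, 27))))) = Add(-225, Mul(-1, Mul(49, Mul(Add(5, 7), Add(5, 27))))) = Add(-225, Mul(-1, Mul(49, Mul(12, 32)))) = Add(-225, Mul(-1, Mul(49, 384))) = Add(-225, Mul(-1, 18816)) = Add(-225, -18816) = -19041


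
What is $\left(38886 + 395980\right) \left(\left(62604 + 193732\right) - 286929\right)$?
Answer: $-13303855538$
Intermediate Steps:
$\left(38886 + 395980\right) \left(\left(62604 + 193732\right) - 286929\right) = 434866 \left(256336 - 286929\right) = 434866 \left(-30593\right) = -13303855538$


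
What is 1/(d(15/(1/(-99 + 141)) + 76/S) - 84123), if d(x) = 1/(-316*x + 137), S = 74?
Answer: -7372899/620230382614 ≈ -1.1887e-5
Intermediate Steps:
d(x) = 1/(137 - 316*x)
1/(d(15/(1/(-99 + 141)) + 76/S) - 84123) = 1/(-1/(-137 + 316*(15/(1/(-99 + 141)) + 76/74)) - 84123) = 1/(-1/(-137 + 316*(15/(1/42) + 76*(1/74))) - 84123) = 1/(-1/(-137 + 316*(15/(1/42) + 38/37)) - 84123) = 1/(-1/(-137 + 316*(15*42 + 38/37)) - 84123) = 1/(-1/(-137 + 316*(630 + 38/37)) - 84123) = 1/(-1/(-137 + 316*(23348/37)) - 84123) = 1/(-1/(-137 + 7377968/37) - 84123) = 1/(-1/7372899/37 - 84123) = 1/(-1*37/7372899 - 84123) = 1/(-37/7372899 - 84123) = 1/(-620230382614/7372899) = -7372899/620230382614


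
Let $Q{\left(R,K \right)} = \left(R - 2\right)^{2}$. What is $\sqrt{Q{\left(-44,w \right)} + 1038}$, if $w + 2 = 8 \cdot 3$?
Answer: $\sqrt{3154} \approx 56.16$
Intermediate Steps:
$w = 22$ ($w = -2 + 8 \cdot 3 = -2 + 24 = 22$)
$Q{\left(R,K \right)} = \left(-2 + R\right)^{2}$
$\sqrt{Q{\left(-44,w \right)} + 1038} = \sqrt{\left(-2 - 44\right)^{2} + 1038} = \sqrt{\left(-46\right)^{2} + 1038} = \sqrt{2116 + 1038} = \sqrt{3154}$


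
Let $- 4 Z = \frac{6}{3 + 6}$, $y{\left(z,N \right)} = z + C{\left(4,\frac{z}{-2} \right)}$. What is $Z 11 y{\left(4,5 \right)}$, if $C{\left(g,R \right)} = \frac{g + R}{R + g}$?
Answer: $- \frac{55}{6} \approx -9.1667$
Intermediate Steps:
$C{\left(g,R \right)} = 1$ ($C{\left(g,R \right)} = \frac{R + g}{R + g} = 1$)
$y{\left(z,N \right)} = 1 + z$ ($y{\left(z,N \right)} = z + 1 = 1 + z$)
$Z = - \frac{1}{6}$ ($Z = - \frac{6 \frac{1}{3 + 6}}{4} = - \frac{6 \cdot \frac{1}{9}}{4} = \left(- \frac{1}{4}\right) \frac{2}{3} = - \frac{1}{6} \approx -0.16667$)
$Z 11 y{\left(4,5 \right)} = \left(- \frac{1}{6}\right) 11 \left(1 + 4\right) = \left(- \frac{11}{6}\right) 5 = - \frac{55}{6}$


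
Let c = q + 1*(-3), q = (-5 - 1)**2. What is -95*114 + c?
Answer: -10797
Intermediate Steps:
q = 36 (q = (-6)**2 = 36)
c = 33 (c = 36 + 1*(-3) = 36 - 3 = 33)
-95*114 + c = -95*114 + 33 = -10830 + 33 = -10797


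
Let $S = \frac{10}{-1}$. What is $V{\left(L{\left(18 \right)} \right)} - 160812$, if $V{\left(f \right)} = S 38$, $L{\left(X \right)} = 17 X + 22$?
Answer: $-161192$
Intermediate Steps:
$L{\left(X \right)} = 22 + 17 X$
$S = -10$ ($S = 10 \left(-1\right) = -10$)
$V{\left(f \right)} = -380$ ($V{\left(f \right)} = \left(-10\right) 38 = -380$)
$V{\left(L{\left(18 \right)} \right)} - 160812 = -380 - 160812 = -161192$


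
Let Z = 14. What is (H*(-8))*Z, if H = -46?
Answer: 5152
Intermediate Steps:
(H*(-8))*Z = -46*(-8)*14 = 368*14 = 5152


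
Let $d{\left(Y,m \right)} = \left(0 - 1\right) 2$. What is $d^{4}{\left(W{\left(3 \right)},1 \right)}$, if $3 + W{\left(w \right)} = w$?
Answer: $16$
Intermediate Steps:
$W{\left(w \right)} = -3 + w$
$d{\left(Y,m \right)} = -2$ ($d{\left(Y,m \right)} = \left(-1\right) 2 = -2$)
$d^{4}{\left(W{\left(3 \right)},1 \right)} = \left(-2\right)^{4} = 16$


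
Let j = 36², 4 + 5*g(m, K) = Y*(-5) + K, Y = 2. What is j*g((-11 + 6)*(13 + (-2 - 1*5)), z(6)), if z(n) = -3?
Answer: -22032/5 ≈ -4406.4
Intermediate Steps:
g(m, K) = -14/5 + K/5 (g(m, K) = -⅘ + (2*(-5) + K)/5 = -⅘ + (-10 + K)/5 = -⅘ + (-2 + K/5) = -14/5 + K/5)
j = 1296
j*g((-11 + 6)*(13 + (-2 - 1*5)), z(6)) = 1296*(-14/5 + (⅕)*(-3)) = 1296*(-14/5 - ⅗) = 1296*(-17/5) = -22032/5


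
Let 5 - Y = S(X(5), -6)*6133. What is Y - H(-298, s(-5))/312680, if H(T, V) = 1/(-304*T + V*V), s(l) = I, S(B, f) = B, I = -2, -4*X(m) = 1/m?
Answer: 8828283226311/28327557280 ≈ 311.65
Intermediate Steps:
X(m) = -1/(4*m)
s(l) = -2
H(T, V) = 1/(V² - 304*T) (H(T, V) = 1/(-304*T + V²) = 1/(V² - 304*T))
Y = 6233/20 (Y = 5 - (-¼/5)*6133 = 5 - (-¼*⅕)*6133 = 5 - (-1)*6133/20 = 5 - 1*(-6133/20) = 5 + 6133/20 = 6233/20 ≈ 311.65)
Y - H(-298, s(-5))/312680 = 6233/20 - (-1/(-1*(-2)² + 304*(-298)))/312680 = 6233/20 - (-1/(-1*4 - 90592))/312680 = 6233/20 - (-1/(-4 - 90592))/312680 = 6233/20 - (-1/(-90596))/312680 = 6233/20 - (-1*(-1/90596))/312680 = 6233/20 - 1/(90596*312680) = 6233/20 - 1*1/28327557280 = 6233/20 - 1/28327557280 = 8828283226311/28327557280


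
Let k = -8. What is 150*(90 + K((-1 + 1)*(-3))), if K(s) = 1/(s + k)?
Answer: 53925/4 ≈ 13481.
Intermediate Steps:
K(s) = 1/(-8 + s) (K(s) = 1/(s - 8) = 1/(-8 + s))
150*(90 + K((-1 + 1)*(-3))) = 150*(90 + 1/(-8 + (-1 + 1)*(-3))) = 150*(90 + 1/(-8 + 0*(-3))) = 150*(90 + 1/(-8 + 0)) = 150*(90 + 1/(-8)) = 150*(90 - ⅛) = 150*(719/8) = 53925/4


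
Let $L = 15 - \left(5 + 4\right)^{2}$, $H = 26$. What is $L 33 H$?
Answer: $-56628$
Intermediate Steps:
$L = -66$ ($L = 15 - 9^{2} = 15 - 81 = -66$)
$L 33 H = \left(-66\right) 33 \cdot 26 = \left(-2178\right) 26 = -56628$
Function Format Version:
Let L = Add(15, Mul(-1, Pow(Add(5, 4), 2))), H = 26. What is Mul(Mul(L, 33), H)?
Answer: -56628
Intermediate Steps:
L = -66 (L = Add(15, Mul(-1, Pow(9, 2))) = Add(15, Mul(-1, 81)) = Add(15, -81) = -66)
Mul(Mul(L, 33), H) = Mul(Mul(-66, 33), 26) = Mul(-2178, 26) = -56628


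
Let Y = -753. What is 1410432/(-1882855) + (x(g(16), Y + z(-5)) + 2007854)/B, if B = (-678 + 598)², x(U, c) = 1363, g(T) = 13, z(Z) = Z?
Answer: 754807501947/2410054400 ≈ 313.19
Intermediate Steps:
B = 6400 (B = (-80)² = 6400)
1410432/(-1882855) + (x(g(16), Y + z(-5)) + 2007854)/B = 1410432/(-1882855) + (1363 + 2007854)/6400 = 1410432*(-1/1882855) + 2009217*(1/6400) = -1410432/1882855 + 2009217/6400 = 754807501947/2410054400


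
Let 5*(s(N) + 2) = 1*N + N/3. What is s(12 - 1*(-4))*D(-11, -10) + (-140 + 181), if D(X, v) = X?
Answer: 241/15 ≈ 16.067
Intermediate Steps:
s(N) = -2 + 4*N/15 (s(N) = -2 + (1*N + N/3)/5 = -2 + (N + N*(⅓))/5 = -2 + (N + N/3)/5 = -2 + (4*N/3)/5 = -2 + 4*N/15)
s(12 - 1*(-4))*D(-11, -10) + (-140 + 181) = (-2 + 4*(12 - 1*(-4))/15)*(-11) + (-140 + 181) = (-2 + 4*(12 + 4)/15)*(-11) + 41 = (-2 + (4/15)*16)*(-11) + 41 = (-2 + 64/15)*(-11) + 41 = (34/15)*(-11) + 41 = -374/15 + 41 = 241/15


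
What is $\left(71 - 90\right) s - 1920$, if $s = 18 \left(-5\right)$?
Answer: $-210$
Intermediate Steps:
$s = -90$
$\left(71 - 90\right) s - 1920 = \left(71 - 90\right) \left(-90\right) - 1920 = \left(-19\right) \left(-90\right) - 1920 = 1710 - 1920 = -210$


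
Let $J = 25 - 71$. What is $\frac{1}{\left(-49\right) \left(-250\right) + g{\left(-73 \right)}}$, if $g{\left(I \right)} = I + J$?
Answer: $\frac{1}{12131} \approx 8.2433 \cdot 10^{-5}$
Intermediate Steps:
$J = -46$ ($J = 25 - 71 = -46$)
$g{\left(I \right)} = -46 + I$ ($g{\left(I \right)} = I - 46 = -46 + I$)
$\frac{1}{\left(-49\right) \left(-250\right) + g{\left(-73 \right)}} = \frac{1}{\left(-49\right) \left(-250\right) - 119} = \frac{1}{12250 - 119} = \frac{1}{12131}$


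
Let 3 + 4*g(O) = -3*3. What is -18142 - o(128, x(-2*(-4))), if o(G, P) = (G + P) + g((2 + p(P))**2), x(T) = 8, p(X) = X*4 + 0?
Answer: -18275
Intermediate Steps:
p(X) = 4*X (p(X) = 4*X + 0 = 4*X)
g(O) = -3 (g(O) = -3/4 + (-3*3)/4 = -3/4 + (1/4)*(-9) = -3/4 - 9/4 = -3)
o(G, P) = -3 + G + P (o(G, P) = (G + P) - 3 = -3 + G + P)
-18142 - o(128, x(-2*(-4))) = -18142 - (-3 + 128 + 8) = -18142 - 1*133 = -18142 - 133 = -18275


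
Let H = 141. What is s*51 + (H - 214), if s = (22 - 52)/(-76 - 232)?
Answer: -10477/154 ≈ -68.032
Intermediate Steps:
s = 15/154 (s = -30/(-308) = -30*(-1/308) = 15/154 ≈ 0.097403)
s*51 + (H - 214) = (15/154)*51 + (141 - 214) = 765/154 - 73 = -10477/154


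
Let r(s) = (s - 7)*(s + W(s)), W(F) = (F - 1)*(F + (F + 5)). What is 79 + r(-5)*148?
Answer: -44321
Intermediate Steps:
W(F) = (-1 + F)*(5 + 2*F) (W(F) = (-1 + F)*(F + (5 + F)) = (-1 + F)*(5 + 2*F))
r(s) = (-7 + s)*(-5 + 2*s² + 4*s) (r(s) = (s - 7)*(s + (-5 + 2*s² + 3*s)) = (-7 + s)*(-5 + 2*s² + 4*s))
79 + r(-5)*148 = 79 + (35 - 33*(-5) - 10*(-5)² + 2*(-5)³)*148 = 79 + (35 + 165 - 10*25 + 2*(-125))*148 = 79 + (35 + 165 - 250 - 250)*148 = 79 - 300*148 = 79 - 44400 = -44321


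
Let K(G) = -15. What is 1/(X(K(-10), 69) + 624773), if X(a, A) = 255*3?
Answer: 1/625538 ≈ 1.5986e-6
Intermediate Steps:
X(a, A) = 765
1/(X(K(-10), 69) + 624773) = 1/(765 + 624773) = 1/625538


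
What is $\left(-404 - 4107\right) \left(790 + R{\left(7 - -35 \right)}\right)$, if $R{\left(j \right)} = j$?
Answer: $-3753152$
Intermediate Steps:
$\left(-404 - 4107\right) \left(790 + R{\left(7 - -35 \right)}\right) = \left(-404 - 4107\right) \left(790 + \left(7 - -35\right)\right) = - 4511 \left(790 + \left(7 + 35\right)\right) = - 4511 \left(790 + 42\right) = \left(-4511\right) 832 = -3753152$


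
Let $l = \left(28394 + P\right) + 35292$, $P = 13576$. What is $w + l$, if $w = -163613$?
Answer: $-86351$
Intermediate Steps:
$l = 77262$ ($l = \left(28394 + 13576\right) + 35292 = 41970 + 35292 = 77262$)
$w + l = -163613 + 77262 = -86351$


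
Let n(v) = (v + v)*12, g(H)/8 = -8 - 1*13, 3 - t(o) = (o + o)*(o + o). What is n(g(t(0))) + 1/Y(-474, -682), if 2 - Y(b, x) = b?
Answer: -1919231/476 ≈ -4032.0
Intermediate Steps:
t(o) = 3 - 4*o**2 (t(o) = 3 - (o + o)*(o + o) = 3 - 2*o*2*o = 3 - 4*o**2)
Y(b, x) = 2 - b
g(H) = -168 (g(H) = 8*(-8 - 1*13) = 8*(-8 - 13) = 8*(-21) = -168)
n(v) = 24*v (n(v) = (2*v)*12 = 24*v)
n(g(t(0))) + 1/Y(-474, -682) = 24*(-168) + 1/(2 - 1*(-474)) = -4032 + 1/(2 + 474) = -4032 + 1/476 = -1919231/476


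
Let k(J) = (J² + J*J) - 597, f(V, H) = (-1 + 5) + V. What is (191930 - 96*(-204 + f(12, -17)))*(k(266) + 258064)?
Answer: 83776812462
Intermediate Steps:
f(V, H) = 4 + V
k(J) = -597 + 2*J² (k(J) = (J² + J²) - 597 = 2*J² - 597 = -597 + 2*J²)
(191930 - 96*(-204 + f(12, -17)))*(k(266) + 258064) = (191930 - 96*(-204 + (4 + 12)))*((-597 + 2*266²) + 258064) = (191930 - 96*(-204 + 16))*((-597 + 2*70756) + 258064) = (191930 - 96*(-188))*((-597 + 141512) + 258064) = (191930 + 18048)*(140915 + 258064) = 209978*398979 = 83776812462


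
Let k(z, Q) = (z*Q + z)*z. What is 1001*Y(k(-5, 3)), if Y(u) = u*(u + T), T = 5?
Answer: 10510500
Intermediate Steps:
k(z, Q) = z*(z + Q*z) (k(z, Q) = (Q*z + z)*z = (z + Q*z)*z = z*(z + Q*z))
Y(u) = u*(5 + u) (Y(u) = u*(u + 5) = u*(5 + u))
1001*Y(k(-5, 3)) = 1001*(((-5)**2*(1 + 3))*(5 + (-5)**2*(1 + 3))) = 1001*((25*4)*(5 + 25*4)) = 1001*(100*(5 + 100)) = 1001*(100*105) = 1001*10500 = 10510500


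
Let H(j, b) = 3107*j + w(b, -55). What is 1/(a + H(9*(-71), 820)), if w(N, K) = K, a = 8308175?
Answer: 1/6322747 ≈ 1.5816e-7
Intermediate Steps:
H(j, b) = -55 + 3107*j (H(j, b) = 3107*j - 55 = -55 + 3107*j)
1/(a + H(9*(-71), 820)) = 1/(8308175 + (-55 + 3107*(9*(-71)))) = 1/(8308175 + (-55 + 3107*(-639))) = 1/(8308175 + (-55 - 1985373)) = 1/(8308175 - 1985428) = 1/6322747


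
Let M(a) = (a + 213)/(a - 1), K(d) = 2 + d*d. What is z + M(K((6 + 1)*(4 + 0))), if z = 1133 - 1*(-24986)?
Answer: 20504414/785 ≈ 26120.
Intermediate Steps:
K(d) = 2 + d²
z = 26119 (z = 1133 + 24986 = 26119)
M(a) = (213 + a)/(-1 + a)
z + M(K((6 + 1)*(4 + 0))) = 26119 + (213 + (2 + ((6 + 1)*(4 + 0))²))/(-1 + (2 + ((6 + 1)*(4 + 0))²)) = 26119 + (213 + (2 + (7*4)²))/(-1 + (2 + (7*4)²)) = 26119 + (213 + (2 + 28²))/(-1 + (2 + 28²)) = 26119 + (213 + (2 + 784))/(-1 + (2 + 784)) = 26119 + (213 + 786)/(-1 + 786) = 26119 + 999/785 = 20504414/785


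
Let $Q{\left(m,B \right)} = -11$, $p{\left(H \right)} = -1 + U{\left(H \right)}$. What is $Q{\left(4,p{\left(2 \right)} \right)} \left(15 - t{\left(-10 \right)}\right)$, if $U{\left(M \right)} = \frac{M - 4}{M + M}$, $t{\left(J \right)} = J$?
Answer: $-275$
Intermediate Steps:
$U{\left(M \right)} = \frac{-4 + M}{2 M}$
$p{\left(H \right)} = -1 + \frac{-4 + H}{2 H}$
$Q{\left(4,p{\left(2 \right)} \right)} \left(15 - t{\left(-10 \right)}\right) = - 11 \left(15 - -10\right) = - 11 \left(15 + 10\right) = \left(-11\right) 25 = -275$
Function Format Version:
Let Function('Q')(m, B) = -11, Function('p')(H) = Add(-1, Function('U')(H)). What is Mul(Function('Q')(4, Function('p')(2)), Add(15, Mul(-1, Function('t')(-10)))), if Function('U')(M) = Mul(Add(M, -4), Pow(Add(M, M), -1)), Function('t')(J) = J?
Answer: -275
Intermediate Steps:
Function('U')(M) = Mul(Rational(1, 2), Pow(M, -1), Add(-4, M)) (Function('U')(M) = Mul(Add(-4, M), Pow(Mul(2, M), -1)) = Mul(Add(-4, M), Mul(Rational(1, 2), Pow(M, -1))) = Mul(Rational(1, 2), Pow(M, -1), Add(-4, M)))
Function('p')(H) = Add(-1, Mul(Rational(1, 2), Pow(H, -1), Add(-4, H)))
Mul(Function('Q')(4, Function('p')(2)), Add(15, Mul(-1, Function('t')(-10)))) = Mul(-11, Add(15, Mul(-1, -10))) = Mul(-11, Add(15, 10)) = Mul(-11, 25) = -275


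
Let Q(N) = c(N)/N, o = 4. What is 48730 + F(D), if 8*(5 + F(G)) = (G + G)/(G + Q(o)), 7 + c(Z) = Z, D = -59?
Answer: 11645334/239 ≈ 48725.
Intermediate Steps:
c(Z) = -7 + Z
Q(N) = (-7 + N)/N
F(G) = -5 + G/(4*(-3/4 + G)) (F(G) = -5 + ((G + G)/(G + (-7 + 4)/4))/8 = -5 + ((2*G)/(G + (1/4)*(-3)))/8 = -5 + ((2*G)/(G - 3/4))/8 = -5 + ((2*G)/(-3/4 + G))/8 = -5 + (2*G/(-3/4 + G))/8 = -5 + G/(4*(-3/4 + G)))
48730 + F(D) = 48730 + (15 - 19*(-59))/(-3 + 4*(-59)) = 48730 + (15 + 1121)/(-3 - 236) = 48730 + 1136/(-239) = 48730 - 1/239*1136 = 48730 - 1136/239 = 11645334/239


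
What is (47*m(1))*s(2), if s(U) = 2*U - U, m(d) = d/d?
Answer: 94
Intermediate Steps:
m(d) = 1
s(U) = U
(47*m(1))*s(2) = (47*1)*2 = 47*2 = 94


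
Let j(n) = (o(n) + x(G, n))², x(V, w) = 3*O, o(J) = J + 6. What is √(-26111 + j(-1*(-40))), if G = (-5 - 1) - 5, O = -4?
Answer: I*√24955 ≈ 157.97*I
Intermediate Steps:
o(J) = 6 + J
G = -11 (G = -6 - 5 = -11)
x(V, w) = -12 (x(V, w) = 3*(-4) = -12)
j(n) = (-6 + n)² (j(n) = ((6 + n) - 12)² = (-6 + n)²)
√(-26111 + j(-1*(-40))) = √(-26111 + (-6 - 1*(-40))²) = √(-26111 + (-6 + 40)²) = √(-26111 + 34²) = √(-26111 + 1156) = √(-24955) = I*√24955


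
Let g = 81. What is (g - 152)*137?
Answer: -9727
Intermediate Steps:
(g - 152)*137 = (81 - 152)*137 = -71*137 = -9727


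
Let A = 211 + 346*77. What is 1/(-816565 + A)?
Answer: -1/789712 ≈ -1.2663e-6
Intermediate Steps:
A = 26853 (A = 211 + 26642 = 26853)
1/(-816565 + A) = 1/(-816565 + 26853) = 1/(-789712) = -1/789712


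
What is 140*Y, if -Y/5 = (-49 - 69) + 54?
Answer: 44800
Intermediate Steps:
Y = 320 (Y = -5*((-49 - 69) + 54) = -5*(-118 + 54) = -5*(-64) = 320)
140*Y = 140*320 = 44800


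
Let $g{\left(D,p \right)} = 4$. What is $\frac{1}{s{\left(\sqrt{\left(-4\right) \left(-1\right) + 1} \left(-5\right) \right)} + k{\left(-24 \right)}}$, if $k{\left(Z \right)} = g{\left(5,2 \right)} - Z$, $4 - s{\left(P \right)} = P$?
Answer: $\frac{32}{899} - \frac{5 \sqrt{5}}{899} \approx 0.023159$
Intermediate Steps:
$s{\left(P \right)} = 4 - P$
$k{\left(Z \right)} = 4 - Z$
$\frac{1}{s{\left(\sqrt{\left(-4\right) \left(-1\right) + 1} \left(-5\right) \right)} + k{\left(-24 \right)}} = \frac{1}{\left(4 - \sqrt{\left(-4\right) \left(-1\right) + 1} \left(-5\right)\right) + \left(4 - -24\right)} = \frac{1}{\left(4 - \sqrt{4 + 1} \left(-5\right)\right) + \left(4 + 24\right)} = \frac{1}{\left(4 - \sqrt{5} \left(-5\right)\right) + 28} = \frac{1}{\left(4 - - 5 \sqrt{5}\right) + 28} = \frac{1}{\left(4 + 5 \sqrt{5}\right) + 28} = \frac{1}{32 + 5 \sqrt{5}}$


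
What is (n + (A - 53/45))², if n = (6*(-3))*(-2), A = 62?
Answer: 18983449/2025 ≈ 9374.5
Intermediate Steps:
n = 36 (n = -18*(-2) = 36)
(n + (A - 53/45))² = (36 + (62 - 53/45))² = (36 + 2737/45)² = (4357/45)² = 18983449/2025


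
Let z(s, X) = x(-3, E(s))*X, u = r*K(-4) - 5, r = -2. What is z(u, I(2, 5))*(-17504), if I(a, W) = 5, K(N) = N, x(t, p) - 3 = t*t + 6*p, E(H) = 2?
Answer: -2100480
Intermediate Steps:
x(t, p) = 3 + t² + 6*p (x(t, p) = 3 + (t*t + 6*p) = 3 + (t² + 6*p) = 3 + t² + 6*p)
u = 3 (u = -2*(-4) - 5 = 8 - 5 = 3)
z(s, X) = 24*X (z(s, X) = (3 + (-3)² + 6*2)*X = (3 + 9 + 12)*X = 24*X)
z(u, I(2, 5))*(-17504) = (24*5)*(-17504) = 120*(-17504) = -2100480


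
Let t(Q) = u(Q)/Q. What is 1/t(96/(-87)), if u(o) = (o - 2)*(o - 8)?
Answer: -58/1485 ≈ -0.039057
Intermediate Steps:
u(o) = (-8 + o)*(-2 + o) (u(o) = (-2 + o)*(-8 + o) = (-8 + o)*(-2 + o))
t(Q) = (16 + Q² - 10*Q)/Q
1/t(96/(-87)) = 1/(-10 + 96/(-87) + 16/((96/(-87)))) = 1/(-10 + 96*(-1/87) + 16/((96*(-1/87)))) = 1/(-10 - 32/29 + 16/(-32/29)) = 1/(-10 - 32/29 + 16*(-29/32)) = 1/(-10 - 32/29 - 29/2) = 1/(-1485/58) = -58/1485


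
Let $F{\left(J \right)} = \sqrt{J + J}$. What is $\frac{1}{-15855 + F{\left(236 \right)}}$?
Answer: $- \frac{15855}{251380553} - \frac{2 \sqrt{118}}{251380553} \approx -6.3158 \cdot 10^{-5}$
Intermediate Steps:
$F{\left(J \right)} = \sqrt{2} \sqrt{J}$ ($F{\left(J \right)} = \sqrt{2 J} = \sqrt{2} \sqrt{J}$)
$\frac{1}{-15855 + F{\left(236 \right)}} = \frac{1}{-15855 + \sqrt{2} \sqrt{236}} = \frac{1}{-15855 + \sqrt{2} \cdot 2 \sqrt{59}} = \frac{1}{-15855 + 2 \sqrt{118}}$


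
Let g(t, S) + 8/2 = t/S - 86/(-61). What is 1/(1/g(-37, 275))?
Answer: -45707/16775 ≈ -2.7247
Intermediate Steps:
g(t, S) = -158/61 + t/S (g(t, S) = -4 + (t/S - 86/(-61)) = -4 + (t/S - 86*(-1/61)) = -4 + (t/S + 86/61) = -4 + (86/61 + t/S) = -158/61 + t/S)
1/(1/g(-37, 275)) = 1/(1/(-158/61 - 37/275)) = 1/(1/(-45707/16775)) = 1/(-16775/45707) = -45707/16775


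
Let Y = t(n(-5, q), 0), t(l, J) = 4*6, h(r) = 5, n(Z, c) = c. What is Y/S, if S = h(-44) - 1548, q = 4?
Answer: -24/1543 ≈ -0.015554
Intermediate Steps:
S = -1543 (S = 5 - 1548 = -1543)
t(l, J) = 24
Y = 24
Y/S = 24/(-1543) = 24*(-1/1543) = -24/1543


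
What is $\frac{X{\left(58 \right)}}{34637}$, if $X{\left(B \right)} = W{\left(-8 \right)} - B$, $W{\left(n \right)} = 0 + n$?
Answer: $- \frac{66}{34637} \approx -0.0019055$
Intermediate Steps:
$W{\left(n \right)} = n$
$X{\left(B \right)} = -8 - B$
$\frac{X{\left(58 \right)}}{34637} = \frac{-8 - 58}{34637} = \left(-8 - 58\right) \frac{1}{34637} = \left(-66\right) \frac{1}{34637} = - \frac{66}{34637}$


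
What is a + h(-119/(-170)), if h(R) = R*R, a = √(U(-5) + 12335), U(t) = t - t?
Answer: 49/100 + √12335 ≈ 111.55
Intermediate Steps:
U(t) = 0
a = √12335 (a = √(0 + 12335) = √12335 ≈ 111.06)
h(R) = R²
a + h(-119/(-170)) = √12335 + (-119/(-170))² = √12335 + (-119*(-1/170))² = √12335 + (7/10)² = √12335 + 49/100 = 49/100 + √12335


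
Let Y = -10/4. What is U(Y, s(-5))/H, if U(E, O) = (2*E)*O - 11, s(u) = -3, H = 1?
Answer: 4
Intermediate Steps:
Y = -5/2 (Y = -10*¼ = -5/2 ≈ -2.5000)
U(E, O) = -11 + 2*E*O (U(E, O) = 2*E*O - 11 = -11 + 2*E*O)
U(Y, s(-5))/H = (-11 + 2*(-5/2)*(-3))/1 = (-11 + 15)*1 = 4*1 = 4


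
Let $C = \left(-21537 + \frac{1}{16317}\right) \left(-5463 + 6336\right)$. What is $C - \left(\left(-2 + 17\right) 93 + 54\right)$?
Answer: $- \frac{34090292153}{1813} \approx -1.8803 \cdot 10^{7}$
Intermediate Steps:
$C = - \frac{34087665116}{1813}$ ($C = \left(-21537 + \frac{1}{16317}\right) 873 = \left(- \frac{351419228}{16317}\right) 873 = - \frac{34087665116}{1813} \approx -1.8802 \cdot 10^{7}$)
$C - \left(\left(-2 + 17\right) 93 + 54\right) = - \frac{34087665116}{1813} - \left(\left(-2 + 17\right) 93 + 54\right) = - \frac{34087665116}{1813} - \left(15 \cdot 93 + 54\right) = - \frac{34087665116}{1813} - \left(1395 + 54\right) = - \frac{34087665116}{1813} - 1449 = - \frac{34090292153}{1813}$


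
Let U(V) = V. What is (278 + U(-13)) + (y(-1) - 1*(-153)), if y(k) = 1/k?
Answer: 417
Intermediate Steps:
(278 + U(-13)) + (y(-1) - 1*(-153)) = (278 - 13) + (1/(-1) - 1*(-153)) = 265 + (-1 + 153) = 265 + 152 = 417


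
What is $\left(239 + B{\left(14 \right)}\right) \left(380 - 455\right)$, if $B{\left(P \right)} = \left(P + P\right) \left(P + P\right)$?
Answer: $-76725$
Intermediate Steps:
$B{\left(P \right)} = 4 P^{2}$ ($B{\left(P \right)} = 2 P 2 P = 4 P^{2}$)
$\left(239 + B{\left(14 \right)}\right) \left(380 - 455\right) = \left(239 + 4 \cdot 14^{2}\right) \left(380 - 455\right) = \left(239 + 4 \cdot 196\right) \left(-75\right) = \left(239 + 784\right) \left(-75\right) = 1023 \left(-75\right) = -76725$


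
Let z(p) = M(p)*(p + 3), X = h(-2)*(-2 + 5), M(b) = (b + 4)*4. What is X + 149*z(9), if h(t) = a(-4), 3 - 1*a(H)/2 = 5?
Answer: 92964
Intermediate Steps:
M(b) = 16 + 4*b (M(b) = (4 + b)*4 = 16 + 4*b)
a(H) = -4 (a(H) = 6 - 2*5 = 6 - 10 = -4)
h(t) = -4
X = -12 (X = -4*(-2 + 5) = -4*3 = -12)
z(p) = (3 + p)*(16 + 4*p) (z(p) = (16 + 4*p)*(p + 3) = (16 + 4*p)*(3 + p) = (3 + p)*(16 + 4*p))
X + 149*z(9) = -12 + 149*(4*(3 + 9)*(4 + 9)) = -12 + 149*(4*12*13) = -12 + 149*624 = -12 + 92976 = 92964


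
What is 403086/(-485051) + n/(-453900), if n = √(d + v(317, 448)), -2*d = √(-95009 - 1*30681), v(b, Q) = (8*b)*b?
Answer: -403086/485051 - √(3215648 - 2*I*√125690)/907800 ≈ -0.83299 + 2.1778e-7*I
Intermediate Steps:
v(b, Q) = 8*b²
d = -I*√125690/2 (d = -√(-95009 - 1*30681)/2 = -√(-95009 - 30681)/2 = -I*√125690/2 ≈ -177.26*I)
n = √(803912 - I*√125690/2) (n = √(-I*√125690/2 + 8*317²) = √(-I*√125690/2 + 8*100489) = √(-I*√125690/2 + 803912) = √(803912 - I*√125690/2) ≈ 896.61 - 0.099*I)
403086/(-485051) + n/(-453900) = 403086/(-485051) + (√(3215648 - 2*I*√125690)/2)/(-453900) = 403086*(-1/485051) + (√(3215648 - 2*I*√125690)/2)*(-1/453900) = -403086/485051 - √(3215648 - 2*I*√125690)/907800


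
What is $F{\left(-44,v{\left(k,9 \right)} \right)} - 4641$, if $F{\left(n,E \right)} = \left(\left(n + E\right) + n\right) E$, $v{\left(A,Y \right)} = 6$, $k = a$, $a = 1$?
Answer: $-5133$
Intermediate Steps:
$k = 1$
$F{\left(n,E \right)} = E \left(E + 2 n\right)$ ($F{\left(n,E \right)} = \left(\left(E + n\right) + n\right) E = \left(E + 2 n\right) E = E \left(E + 2 n\right)$)
$F{\left(-44,v{\left(k,9 \right)} \right)} - 4641 = 6 \left(6 + 2 \left(-44\right)\right) - 4641 = 6 \left(6 - 88\right) - 4641 = 6 \left(-82\right) - 4641 = -492 - 4641 = -5133$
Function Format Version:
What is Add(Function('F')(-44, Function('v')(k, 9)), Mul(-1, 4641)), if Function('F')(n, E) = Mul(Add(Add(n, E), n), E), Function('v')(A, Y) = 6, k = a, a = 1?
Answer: -5133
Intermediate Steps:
k = 1
Function('F')(n, E) = Mul(E, Add(E, Mul(2, n))) (Function('F')(n, E) = Mul(Add(Add(E, n), n), E) = Mul(Add(E, Mul(2, n)), E) = Mul(E, Add(E, Mul(2, n))))
Add(Function('F')(-44, Function('v')(k, 9)), Mul(-1, 4641)) = Add(Mul(6, Add(6, Mul(2, -44))), Mul(-1, 4641)) = Add(Mul(6, Add(6, -88)), -4641) = Add(Mul(6, -82), -4641) = Add(-492, -4641) = -5133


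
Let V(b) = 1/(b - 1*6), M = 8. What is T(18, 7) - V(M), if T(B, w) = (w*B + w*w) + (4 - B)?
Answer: 321/2 ≈ 160.50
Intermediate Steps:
V(b) = 1/(-6 + b) (V(b) = 1/(b - 6) = 1/(-6 + b))
T(B, w) = 4 + w² - B + B*w (T(B, w) = (B*w + w²) + (4 - B) = (w² + B*w) + (4 - B) = 4 + w² - B + B*w)
T(18, 7) - V(M) = (4 + 7² - 1*18 + 18*7) - 1/(-6 + 8) = (4 + 49 - 18 + 126) - 1/2 = 161 - 1*½ = 161 - ½ = 321/2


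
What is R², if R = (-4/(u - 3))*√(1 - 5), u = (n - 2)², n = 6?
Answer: -64/169 ≈ -0.37870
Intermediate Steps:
u = 16 (u = (6 - 2)² = 4² = 16)
R = -8*I/13 (R = (-4/(16 - 3))*√(1 - 5) = (-4/13)*√(-4) = ((1/13)*(-4))*(2*I) = -8*I/13 ≈ -0.61539*I)
R² = (-8*I/13)² = -64/169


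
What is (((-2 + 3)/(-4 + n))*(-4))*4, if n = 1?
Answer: 16/3 ≈ 5.3333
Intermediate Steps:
(((-2 + 3)/(-4 + n))*(-4))*4 = (((-2 + 3)/(-4 + 1))*(-4))*4 = ((1/(-3))*(-4))*4 = ((1*(-⅓))*(-4))*4 = -⅓*(-4)*4 = (4/3)*4 = 16/3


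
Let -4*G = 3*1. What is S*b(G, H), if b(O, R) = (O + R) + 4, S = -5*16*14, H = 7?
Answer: -11480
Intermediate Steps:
S = -1120 (S = -80*14 = -1120)
G = -¾ (G = -3/4 = -¼*3 = -¾ ≈ -0.75000)
b(O, R) = 4 + O + R
S*b(G, H) = -1120*(4 - ¾ + 7) = -1120*41/4 = -11480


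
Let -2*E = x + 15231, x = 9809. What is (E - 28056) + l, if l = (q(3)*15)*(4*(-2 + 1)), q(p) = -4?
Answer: -40336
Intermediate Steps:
l = 240 (l = (-4*15)*(4*(-2 + 1)) = -240*(-1) = -60*(-4) = 240)
E = -12520 (E = -(9809 + 15231)/2 = -1/2*25040 = -12520)
(E - 28056) + l = (-12520 - 28056) + 240 = -40576 + 240 = -40336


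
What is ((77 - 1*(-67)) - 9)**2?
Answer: 18225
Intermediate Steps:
((77 - 1*(-67)) - 9)**2 = ((77 + 67) - 9)**2 = (144 - 9)**2 = 135**2 = 18225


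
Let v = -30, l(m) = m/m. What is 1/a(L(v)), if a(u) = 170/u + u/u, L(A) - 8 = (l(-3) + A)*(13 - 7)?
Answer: -83/2 ≈ -41.500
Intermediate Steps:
l(m) = 1
L(A) = 14 + 6*A (L(A) = 8 + (1 + A)*(13 - 7) = 8 + (1 + A)*6 = 8 + (6 + 6*A) = 14 + 6*A)
a(u) = 1 + 170/u (a(u) = 170/u + 1 = 1 + 170/u)
1/a(L(v)) = 1/((170 + (14 + 6*(-30)))/(14 + 6*(-30))) = 1/((170 + (14 - 180))/(14 - 180)) = 1/((170 - 166)/(-166)) = 1/(-1/166*4) = 1/(-2/83) = -83/2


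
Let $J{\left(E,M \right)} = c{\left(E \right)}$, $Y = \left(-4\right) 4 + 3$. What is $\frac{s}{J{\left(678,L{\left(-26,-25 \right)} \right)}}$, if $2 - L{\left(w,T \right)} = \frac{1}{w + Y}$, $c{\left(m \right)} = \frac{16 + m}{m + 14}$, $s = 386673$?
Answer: $\frac{133788858}{347} \approx 3.8556 \cdot 10^{5}$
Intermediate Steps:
$c{\left(m \right)} = \frac{16 + m}{14 + m}$
$Y = -13$ ($Y = -16 + 3 = -13$)
$L{\left(w,T \right)} = 2 - \frac{1}{-13 + w}$ ($L{\left(w,T \right)} = 2 - \frac{1}{w - 13} = 2 - \frac{1}{-13 + w}$)
$J{\left(E,M \right)} = \frac{16 + E}{14 + E}$
$\frac{s}{J{\left(678,L{\left(-26,-25 \right)} \right)}} = \frac{386673}{\frac{1}{14 + 678} \left(16 + 678\right)} = \frac{386673}{\frac{1}{692} \cdot 694} = \frac{386673}{\frac{347}{346}} = 386673 \cdot \frac{346}{347} = \frac{133788858}{347}$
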